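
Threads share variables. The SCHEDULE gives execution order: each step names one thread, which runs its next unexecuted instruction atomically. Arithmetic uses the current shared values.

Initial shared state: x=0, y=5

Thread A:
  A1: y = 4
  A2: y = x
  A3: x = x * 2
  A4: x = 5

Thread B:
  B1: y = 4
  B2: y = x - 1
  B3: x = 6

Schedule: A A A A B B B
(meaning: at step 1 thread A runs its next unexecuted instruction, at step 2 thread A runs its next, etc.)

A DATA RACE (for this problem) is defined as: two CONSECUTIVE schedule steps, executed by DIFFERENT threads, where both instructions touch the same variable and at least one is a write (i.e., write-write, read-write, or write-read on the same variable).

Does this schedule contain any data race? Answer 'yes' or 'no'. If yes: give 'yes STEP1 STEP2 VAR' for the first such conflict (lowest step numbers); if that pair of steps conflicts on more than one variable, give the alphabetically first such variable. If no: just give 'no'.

Steps 1,2: same thread (A). No race.
Steps 2,3: same thread (A). No race.
Steps 3,4: same thread (A). No race.
Steps 4,5: A(r=-,w=x) vs B(r=-,w=y). No conflict.
Steps 5,6: same thread (B). No race.
Steps 6,7: same thread (B). No race.

Answer: no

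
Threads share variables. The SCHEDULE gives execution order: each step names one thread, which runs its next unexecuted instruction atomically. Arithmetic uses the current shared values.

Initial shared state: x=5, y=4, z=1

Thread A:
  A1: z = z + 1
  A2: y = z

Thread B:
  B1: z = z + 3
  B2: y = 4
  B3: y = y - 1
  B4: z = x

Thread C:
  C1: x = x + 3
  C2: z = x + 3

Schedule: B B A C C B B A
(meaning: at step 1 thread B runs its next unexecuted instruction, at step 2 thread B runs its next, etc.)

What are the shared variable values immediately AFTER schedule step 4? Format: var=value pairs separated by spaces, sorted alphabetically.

Answer: x=8 y=4 z=5

Derivation:
Step 1: thread B executes B1 (z = z + 3). Shared: x=5 y=4 z=4. PCs: A@0 B@1 C@0
Step 2: thread B executes B2 (y = 4). Shared: x=5 y=4 z=4. PCs: A@0 B@2 C@0
Step 3: thread A executes A1 (z = z + 1). Shared: x=5 y=4 z=5. PCs: A@1 B@2 C@0
Step 4: thread C executes C1 (x = x + 3). Shared: x=8 y=4 z=5. PCs: A@1 B@2 C@1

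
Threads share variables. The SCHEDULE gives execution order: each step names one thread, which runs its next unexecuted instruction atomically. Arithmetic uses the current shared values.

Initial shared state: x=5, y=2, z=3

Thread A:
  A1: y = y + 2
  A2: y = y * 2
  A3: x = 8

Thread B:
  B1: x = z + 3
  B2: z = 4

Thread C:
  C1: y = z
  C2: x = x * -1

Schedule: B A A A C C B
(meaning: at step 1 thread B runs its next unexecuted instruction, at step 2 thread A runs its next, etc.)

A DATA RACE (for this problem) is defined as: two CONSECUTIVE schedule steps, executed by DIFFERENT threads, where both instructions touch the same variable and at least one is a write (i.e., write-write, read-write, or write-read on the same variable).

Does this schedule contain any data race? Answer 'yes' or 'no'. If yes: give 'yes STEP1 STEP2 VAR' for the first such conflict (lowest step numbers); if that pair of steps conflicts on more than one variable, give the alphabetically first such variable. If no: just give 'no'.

Steps 1,2: B(r=z,w=x) vs A(r=y,w=y). No conflict.
Steps 2,3: same thread (A). No race.
Steps 3,4: same thread (A). No race.
Steps 4,5: A(r=-,w=x) vs C(r=z,w=y). No conflict.
Steps 5,6: same thread (C). No race.
Steps 6,7: C(r=x,w=x) vs B(r=-,w=z). No conflict.

Answer: no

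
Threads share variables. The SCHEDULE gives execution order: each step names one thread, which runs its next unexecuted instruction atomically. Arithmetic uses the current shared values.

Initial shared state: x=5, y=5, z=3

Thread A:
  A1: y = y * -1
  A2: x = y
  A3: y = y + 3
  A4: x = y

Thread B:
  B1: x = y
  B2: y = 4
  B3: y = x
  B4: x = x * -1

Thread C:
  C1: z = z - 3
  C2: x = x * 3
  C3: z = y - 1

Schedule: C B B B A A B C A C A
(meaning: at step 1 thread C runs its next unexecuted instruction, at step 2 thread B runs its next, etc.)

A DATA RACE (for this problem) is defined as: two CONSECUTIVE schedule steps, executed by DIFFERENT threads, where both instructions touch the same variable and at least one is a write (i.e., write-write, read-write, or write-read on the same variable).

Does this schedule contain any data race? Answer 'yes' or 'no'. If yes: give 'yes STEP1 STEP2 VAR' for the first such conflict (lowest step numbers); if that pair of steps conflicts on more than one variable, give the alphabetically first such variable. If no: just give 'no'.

Answer: yes 4 5 y

Derivation:
Steps 1,2: C(r=z,w=z) vs B(r=y,w=x). No conflict.
Steps 2,3: same thread (B). No race.
Steps 3,4: same thread (B). No race.
Steps 4,5: B(y = x) vs A(y = y * -1). RACE on y (W-W).
Steps 5,6: same thread (A). No race.
Steps 6,7: A(x = y) vs B(x = x * -1). RACE on x (W-W).
Steps 7,8: B(x = x * -1) vs C(x = x * 3). RACE on x (W-W).
Steps 8,9: C(r=x,w=x) vs A(r=y,w=y). No conflict.
Steps 9,10: A(y = y + 3) vs C(z = y - 1). RACE on y (W-R).
Steps 10,11: C(r=y,w=z) vs A(r=y,w=x). No conflict.
First conflict at steps 4,5.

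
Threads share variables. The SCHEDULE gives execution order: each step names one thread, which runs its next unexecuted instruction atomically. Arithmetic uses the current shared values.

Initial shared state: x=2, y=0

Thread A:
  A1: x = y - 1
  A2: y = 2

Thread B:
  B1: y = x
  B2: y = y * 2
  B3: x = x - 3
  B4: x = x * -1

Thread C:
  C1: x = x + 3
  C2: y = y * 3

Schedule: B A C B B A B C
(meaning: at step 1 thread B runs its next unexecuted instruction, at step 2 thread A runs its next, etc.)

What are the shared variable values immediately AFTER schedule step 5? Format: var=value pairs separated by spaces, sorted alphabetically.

Answer: x=1 y=4

Derivation:
Step 1: thread B executes B1 (y = x). Shared: x=2 y=2. PCs: A@0 B@1 C@0
Step 2: thread A executes A1 (x = y - 1). Shared: x=1 y=2. PCs: A@1 B@1 C@0
Step 3: thread C executes C1 (x = x + 3). Shared: x=4 y=2. PCs: A@1 B@1 C@1
Step 4: thread B executes B2 (y = y * 2). Shared: x=4 y=4. PCs: A@1 B@2 C@1
Step 5: thread B executes B3 (x = x - 3). Shared: x=1 y=4. PCs: A@1 B@3 C@1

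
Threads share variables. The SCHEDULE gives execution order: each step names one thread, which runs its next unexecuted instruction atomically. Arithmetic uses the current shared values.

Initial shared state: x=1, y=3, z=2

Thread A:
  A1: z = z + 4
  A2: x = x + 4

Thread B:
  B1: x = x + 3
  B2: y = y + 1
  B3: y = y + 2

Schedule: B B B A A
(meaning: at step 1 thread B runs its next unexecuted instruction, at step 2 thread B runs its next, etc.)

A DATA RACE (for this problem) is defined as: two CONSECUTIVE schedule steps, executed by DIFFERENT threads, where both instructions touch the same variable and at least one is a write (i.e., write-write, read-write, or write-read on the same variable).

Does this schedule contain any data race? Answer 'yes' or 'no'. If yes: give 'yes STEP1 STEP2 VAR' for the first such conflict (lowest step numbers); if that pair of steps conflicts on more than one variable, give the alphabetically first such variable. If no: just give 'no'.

Answer: no

Derivation:
Steps 1,2: same thread (B). No race.
Steps 2,3: same thread (B). No race.
Steps 3,4: B(r=y,w=y) vs A(r=z,w=z). No conflict.
Steps 4,5: same thread (A). No race.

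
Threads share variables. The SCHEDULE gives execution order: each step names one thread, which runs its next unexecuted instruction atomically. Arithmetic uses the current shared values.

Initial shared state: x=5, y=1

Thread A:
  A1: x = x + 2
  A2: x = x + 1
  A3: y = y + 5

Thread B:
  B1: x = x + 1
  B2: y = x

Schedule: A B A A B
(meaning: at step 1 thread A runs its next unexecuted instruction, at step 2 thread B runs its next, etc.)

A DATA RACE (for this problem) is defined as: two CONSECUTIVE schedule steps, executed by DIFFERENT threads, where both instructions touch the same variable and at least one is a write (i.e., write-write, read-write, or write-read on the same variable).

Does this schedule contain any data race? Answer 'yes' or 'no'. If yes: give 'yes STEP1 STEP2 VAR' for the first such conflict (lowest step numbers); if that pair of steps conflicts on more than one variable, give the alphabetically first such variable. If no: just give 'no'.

Answer: yes 1 2 x

Derivation:
Steps 1,2: A(x = x + 2) vs B(x = x + 1). RACE on x (W-W).
Steps 2,3: B(x = x + 1) vs A(x = x + 1). RACE on x (W-W).
Steps 3,4: same thread (A). No race.
Steps 4,5: A(y = y + 5) vs B(y = x). RACE on y (W-W).
First conflict at steps 1,2.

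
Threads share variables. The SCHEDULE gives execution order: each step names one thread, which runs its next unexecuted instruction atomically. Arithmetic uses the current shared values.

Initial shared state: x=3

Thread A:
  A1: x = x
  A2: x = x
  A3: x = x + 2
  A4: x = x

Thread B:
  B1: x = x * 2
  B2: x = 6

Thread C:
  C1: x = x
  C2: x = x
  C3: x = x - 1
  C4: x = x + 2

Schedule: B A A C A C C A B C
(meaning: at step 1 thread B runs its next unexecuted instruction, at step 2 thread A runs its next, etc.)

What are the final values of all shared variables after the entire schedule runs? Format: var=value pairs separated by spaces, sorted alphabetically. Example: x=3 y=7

Answer: x=8

Derivation:
Step 1: thread B executes B1 (x = x * 2). Shared: x=6. PCs: A@0 B@1 C@0
Step 2: thread A executes A1 (x = x). Shared: x=6. PCs: A@1 B@1 C@0
Step 3: thread A executes A2 (x = x). Shared: x=6. PCs: A@2 B@1 C@0
Step 4: thread C executes C1 (x = x). Shared: x=6. PCs: A@2 B@1 C@1
Step 5: thread A executes A3 (x = x + 2). Shared: x=8. PCs: A@3 B@1 C@1
Step 6: thread C executes C2 (x = x). Shared: x=8. PCs: A@3 B@1 C@2
Step 7: thread C executes C3 (x = x - 1). Shared: x=7. PCs: A@3 B@1 C@3
Step 8: thread A executes A4 (x = x). Shared: x=7. PCs: A@4 B@1 C@3
Step 9: thread B executes B2 (x = 6). Shared: x=6. PCs: A@4 B@2 C@3
Step 10: thread C executes C4 (x = x + 2). Shared: x=8. PCs: A@4 B@2 C@4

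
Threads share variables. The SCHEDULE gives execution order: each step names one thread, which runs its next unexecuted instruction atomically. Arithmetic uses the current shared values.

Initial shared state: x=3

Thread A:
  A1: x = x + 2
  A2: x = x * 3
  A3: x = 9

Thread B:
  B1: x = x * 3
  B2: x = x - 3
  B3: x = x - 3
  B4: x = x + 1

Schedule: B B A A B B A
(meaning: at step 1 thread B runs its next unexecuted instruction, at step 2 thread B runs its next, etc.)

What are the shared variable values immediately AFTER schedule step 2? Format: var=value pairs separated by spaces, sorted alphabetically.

Step 1: thread B executes B1 (x = x * 3). Shared: x=9. PCs: A@0 B@1
Step 2: thread B executes B2 (x = x - 3). Shared: x=6. PCs: A@0 B@2

Answer: x=6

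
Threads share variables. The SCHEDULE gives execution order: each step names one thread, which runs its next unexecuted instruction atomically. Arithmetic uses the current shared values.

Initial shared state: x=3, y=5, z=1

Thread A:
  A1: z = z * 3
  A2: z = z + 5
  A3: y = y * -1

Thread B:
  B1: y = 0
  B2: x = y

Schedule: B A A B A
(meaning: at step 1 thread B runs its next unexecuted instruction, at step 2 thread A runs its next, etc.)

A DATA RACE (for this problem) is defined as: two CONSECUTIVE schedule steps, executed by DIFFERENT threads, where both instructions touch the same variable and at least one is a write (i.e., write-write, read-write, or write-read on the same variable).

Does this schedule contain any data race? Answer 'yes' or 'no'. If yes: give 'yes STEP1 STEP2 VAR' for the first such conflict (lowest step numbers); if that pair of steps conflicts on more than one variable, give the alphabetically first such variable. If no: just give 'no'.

Steps 1,2: B(r=-,w=y) vs A(r=z,w=z). No conflict.
Steps 2,3: same thread (A). No race.
Steps 3,4: A(r=z,w=z) vs B(r=y,w=x). No conflict.
Steps 4,5: B(x = y) vs A(y = y * -1). RACE on y (R-W).
First conflict at steps 4,5.

Answer: yes 4 5 y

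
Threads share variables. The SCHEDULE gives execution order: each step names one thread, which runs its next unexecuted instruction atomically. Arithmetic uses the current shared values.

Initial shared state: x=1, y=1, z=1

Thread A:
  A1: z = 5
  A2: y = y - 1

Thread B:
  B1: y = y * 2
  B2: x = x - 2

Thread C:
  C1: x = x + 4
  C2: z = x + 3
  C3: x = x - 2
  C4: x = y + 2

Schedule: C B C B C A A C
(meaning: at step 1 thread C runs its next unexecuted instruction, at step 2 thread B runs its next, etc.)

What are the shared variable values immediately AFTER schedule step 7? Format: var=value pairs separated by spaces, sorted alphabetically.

Answer: x=1 y=1 z=5

Derivation:
Step 1: thread C executes C1 (x = x + 4). Shared: x=5 y=1 z=1. PCs: A@0 B@0 C@1
Step 2: thread B executes B1 (y = y * 2). Shared: x=5 y=2 z=1. PCs: A@0 B@1 C@1
Step 3: thread C executes C2 (z = x + 3). Shared: x=5 y=2 z=8. PCs: A@0 B@1 C@2
Step 4: thread B executes B2 (x = x - 2). Shared: x=3 y=2 z=8. PCs: A@0 B@2 C@2
Step 5: thread C executes C3 (x = x - 2). Shared: x=1 y=2 z=8. PCs: A@0 B@2 C@3
Step 6: thread A executes A1 (z = 5). Shared: x=1 y=2 z=5. PCs: A@1 B@2 C@3
Step 7: thread A executes A2 (y = y - 1). Shared: x=1 y=1 z=5. PCs: A@2 B@2 C@3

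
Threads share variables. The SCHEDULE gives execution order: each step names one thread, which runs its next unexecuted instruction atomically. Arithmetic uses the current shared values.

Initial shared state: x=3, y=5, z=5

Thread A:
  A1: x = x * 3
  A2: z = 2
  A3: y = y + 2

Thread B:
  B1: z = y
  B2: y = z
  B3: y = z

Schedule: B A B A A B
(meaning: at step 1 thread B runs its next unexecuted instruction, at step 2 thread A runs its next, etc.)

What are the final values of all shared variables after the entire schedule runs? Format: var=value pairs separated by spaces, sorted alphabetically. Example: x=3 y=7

Answer: x=9 y=2 z=2

Derivation:
Step 1: thread B executes B1 (z = y). Shared: x=3 y=5 z=5. PCs: A@0 B@1
Step 2: thread A executes A1 (x = x * 3). Shared: x=9 y=5 z=5. PCs: A@1 B@1
Step 3: thread B executes B2 (y = z). Shared: x=9 y=5 z=5. PCs: A@1 B@2
Step 4: thread A executes A2 (z = 2). Shared: x=9 y=5 z=2. PCs: A@2 B@2
Step 5: thread A executes A3 (y = y + 2). Shared: x=9 y=7 z=2. PCs: A@3 B@2
Step 6: thread B executes B3 (y = z). Shared: x=9 y=2 z=2. PCs: A@3 B@3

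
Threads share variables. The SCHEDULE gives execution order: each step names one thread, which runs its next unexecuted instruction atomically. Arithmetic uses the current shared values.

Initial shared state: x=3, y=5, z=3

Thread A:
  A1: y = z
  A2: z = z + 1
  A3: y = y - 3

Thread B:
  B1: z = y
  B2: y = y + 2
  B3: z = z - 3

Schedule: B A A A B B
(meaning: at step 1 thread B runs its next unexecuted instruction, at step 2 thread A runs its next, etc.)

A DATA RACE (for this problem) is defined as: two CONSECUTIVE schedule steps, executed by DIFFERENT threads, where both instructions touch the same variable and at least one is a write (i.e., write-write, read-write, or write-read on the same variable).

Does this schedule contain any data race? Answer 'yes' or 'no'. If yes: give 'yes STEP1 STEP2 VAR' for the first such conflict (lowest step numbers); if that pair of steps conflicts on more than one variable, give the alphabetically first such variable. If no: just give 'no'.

Steps 1,2: B(z = y) vs A(y = z). RACE on y (R-W), z (W-R). Multiple vars; alphabetically first is y.
Steps 2,3: same thread (A). No race.
Steps 3,4: same thread (A). No race.
Steps 4,5: A(y = y - 3) vs B(y = y + 2). RACE on y (W-W).
Steps 5,6: same thread (B). No race.
First conflict at steps 1,2.

Answer: yes 1 2 y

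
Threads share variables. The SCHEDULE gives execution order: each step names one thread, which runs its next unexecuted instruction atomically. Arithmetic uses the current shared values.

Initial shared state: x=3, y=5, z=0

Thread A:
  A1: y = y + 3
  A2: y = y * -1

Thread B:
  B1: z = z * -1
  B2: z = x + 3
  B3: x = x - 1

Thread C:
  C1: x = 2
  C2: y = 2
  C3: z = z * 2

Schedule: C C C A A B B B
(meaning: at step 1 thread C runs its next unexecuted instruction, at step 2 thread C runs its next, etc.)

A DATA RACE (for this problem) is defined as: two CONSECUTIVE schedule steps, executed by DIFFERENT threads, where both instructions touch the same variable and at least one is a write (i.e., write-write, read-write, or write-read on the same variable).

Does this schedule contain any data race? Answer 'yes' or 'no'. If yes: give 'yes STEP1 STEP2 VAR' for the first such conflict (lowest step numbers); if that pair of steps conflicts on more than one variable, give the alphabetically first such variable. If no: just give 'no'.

Answer: no

Derivation:
Steps 1,2: same thread (C). No race.
Steps 2,3: same thread (C). No race.
Steps 3,4: C(r=z,w=z) vs A(r=y,w=y). No conflict.
Steps 4,5: same thread (A). No race.
Steps 5,6: A(r=y,w=y) vs B(r=z,w=z). No conflict.
Steps 6,7: same thread (B). No race.
Steps 7,8: same thread (B). No race.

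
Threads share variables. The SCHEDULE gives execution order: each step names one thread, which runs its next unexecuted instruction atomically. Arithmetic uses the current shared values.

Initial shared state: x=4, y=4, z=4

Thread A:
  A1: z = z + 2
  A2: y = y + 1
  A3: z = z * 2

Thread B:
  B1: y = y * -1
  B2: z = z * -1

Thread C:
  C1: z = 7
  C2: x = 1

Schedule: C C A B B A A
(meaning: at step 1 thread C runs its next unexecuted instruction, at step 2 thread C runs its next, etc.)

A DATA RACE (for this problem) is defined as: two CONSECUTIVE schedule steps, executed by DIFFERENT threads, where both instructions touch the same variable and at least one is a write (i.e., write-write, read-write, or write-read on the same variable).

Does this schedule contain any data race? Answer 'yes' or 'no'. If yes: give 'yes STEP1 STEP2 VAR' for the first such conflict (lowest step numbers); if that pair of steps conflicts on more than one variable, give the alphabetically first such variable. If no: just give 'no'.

Answer: no

Derivation:
Steps 1,2: same thread (C). No race.
Steps 2,3: C(r=-,w=x) vs A(r=z,w=z). No conflict.
Steps 3,4: A(r=z,w=z) vs B(r=y,w=y). No conflict.
Steps 4,5: same thread (B). No race.
Steps 5,6: B(r=z,w=z) vs A(r=y,w=y). No conflict.
Steps 6,7: same thread (A). No race.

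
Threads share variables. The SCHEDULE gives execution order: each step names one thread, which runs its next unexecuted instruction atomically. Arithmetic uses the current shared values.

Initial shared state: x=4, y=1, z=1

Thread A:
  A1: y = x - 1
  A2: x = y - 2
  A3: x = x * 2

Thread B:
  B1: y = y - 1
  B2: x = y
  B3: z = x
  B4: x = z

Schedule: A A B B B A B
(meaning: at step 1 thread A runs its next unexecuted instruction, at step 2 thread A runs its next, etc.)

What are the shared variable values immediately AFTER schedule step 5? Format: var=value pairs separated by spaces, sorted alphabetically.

Answer: x=2 y=2 z=2

Derivation:
Step 1: thread A executes A1 (y = x - 1). Shared: x=4 y=3 z=1. PCs: A@1 B@0
Step 2: thread A executes A2 (x = y - 2). Shared: x=1 y=3 z=1. PCs: A@2 B@0
Step 3: thread B executes B1 (y = y - 1). Shared: x=1 y=2 z=1. PCs: A@2 B@1
Step 4: thread B executes B2 (x = y). Shared: x=2 y=2 z=1. PCs: A@2 B@2
Step 5: thread B executes B3 (z = x). Shared: x=2 y=2 z=2. PCs: A@2 B@3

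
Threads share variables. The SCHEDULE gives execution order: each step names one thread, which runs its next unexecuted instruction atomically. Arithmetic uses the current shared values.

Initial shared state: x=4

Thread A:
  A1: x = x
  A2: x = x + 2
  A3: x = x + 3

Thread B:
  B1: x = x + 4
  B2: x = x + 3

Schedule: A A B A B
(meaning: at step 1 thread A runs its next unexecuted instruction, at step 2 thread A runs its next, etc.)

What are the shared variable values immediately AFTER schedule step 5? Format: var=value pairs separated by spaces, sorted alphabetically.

Answer: x=16

Derivation:
Step 1: thread A executes A1 (x = x). Shared: x=4. PCs: A@1 B@0
Step 2: thread A executes A2 (x = x + 2). Shared: x=6. PCs: A@2 B@0
Step 3: thread B executes B1 (x = x + 4). Shared: x=10. PCs: A@2 B@1
Step 4: thread A executes A3 (x = x + 3). Shared: x=13. PCs: A@3 B@1
Step 5: thread B executes B2 (x = x + 3). Shared: x=16. PCs: A@3 B@2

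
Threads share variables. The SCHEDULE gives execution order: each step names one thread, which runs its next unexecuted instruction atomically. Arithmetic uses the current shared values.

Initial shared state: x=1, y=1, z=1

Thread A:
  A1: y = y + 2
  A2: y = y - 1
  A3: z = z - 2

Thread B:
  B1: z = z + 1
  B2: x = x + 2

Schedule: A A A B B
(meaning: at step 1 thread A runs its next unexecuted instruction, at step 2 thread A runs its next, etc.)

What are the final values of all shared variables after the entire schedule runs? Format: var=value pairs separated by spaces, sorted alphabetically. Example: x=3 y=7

Step 1: thread A executes A1 (y = y + 2). Shared: x=1 y=3 z=1. PCs: A@1 B@0
Step 2: thread A executes A2 (y = y - 1). Shared: x=1 y=2 z=1. PCs: A@2 B@0
Step 3: thread A executes A3 (z = z - 2). Shared: x=1 y=2 z=-1. PCs: A@3 B@0
Step 4: thread B executes B1 (z = z + 1). Shared: x=1 y=2 z=0. PCs: A@3 B@1
Step 5: thread B executes B2 (x = x + 2). Shared: x=3 y=2 z=0. PCs: A@3 B@2

Answer: x=3 y=2 z=0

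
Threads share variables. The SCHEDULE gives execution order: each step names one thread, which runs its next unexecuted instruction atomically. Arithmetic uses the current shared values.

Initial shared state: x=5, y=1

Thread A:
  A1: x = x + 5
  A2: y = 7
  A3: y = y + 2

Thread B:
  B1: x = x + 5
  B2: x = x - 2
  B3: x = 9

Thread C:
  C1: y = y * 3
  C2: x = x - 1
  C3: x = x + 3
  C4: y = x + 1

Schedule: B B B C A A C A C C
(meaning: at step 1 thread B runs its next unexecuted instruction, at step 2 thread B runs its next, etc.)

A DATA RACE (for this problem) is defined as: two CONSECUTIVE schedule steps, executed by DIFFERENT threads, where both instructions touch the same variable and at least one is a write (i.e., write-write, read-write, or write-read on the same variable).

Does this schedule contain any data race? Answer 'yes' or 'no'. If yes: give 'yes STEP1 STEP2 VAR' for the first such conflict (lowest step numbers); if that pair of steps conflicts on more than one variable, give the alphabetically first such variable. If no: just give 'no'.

Answer: no

Derivation:
Steps 1,2: same thread (B). No race.
Steps 2,3: same thread (B). No race.
Steps 3,4: B(r=-,w=x) vs C(r=y,w=y). No conflict.
Steps 4,5: C(r=y,w=y) vs A(r=x,w=x). No conflict.
Steps 5,6: same thread (A). No race.
Steps 6,7: A(r=-,w=y) vs C(r=x,w=x). No conflict.
Steps 7,8: C(r=x,w=x) vs A(r=y,w=y). No conflict.
Steps 8,9: A(r=y,w=y) vs C(r=x,w=x). No conflict.
Steps 9,10: same thread (C). No race.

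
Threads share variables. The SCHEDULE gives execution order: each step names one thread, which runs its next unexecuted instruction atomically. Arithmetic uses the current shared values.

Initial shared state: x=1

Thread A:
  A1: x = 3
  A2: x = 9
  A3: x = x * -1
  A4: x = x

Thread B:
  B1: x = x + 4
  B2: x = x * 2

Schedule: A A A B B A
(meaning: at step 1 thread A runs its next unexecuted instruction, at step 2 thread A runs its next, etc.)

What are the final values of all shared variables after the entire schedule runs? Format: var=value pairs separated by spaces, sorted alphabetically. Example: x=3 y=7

Answer: x=-10

Derivation:
Step 1: thread A executes A1 (x = 3). Shared: x=3. PCs: A@1 B@0
Step 2: thread A executes A2 (x = 9). Shared: x=9. PCs: A@2 B@0
Step 3: thread A executes A3 (x = x * -1). Shared: x=-9. PCs: A@3 B@0
Step 4: thread B executes B1 (x = x + 4). Shared: x=-5. PCs: A@3 B@1
Step 5: thread B executes B2 (x = x * 2). Shared: x=-10. PCs: A@3 B@2
Step 6: thread A executes A4 (x = x). Shared: x=-10. PCs: A@4 B@2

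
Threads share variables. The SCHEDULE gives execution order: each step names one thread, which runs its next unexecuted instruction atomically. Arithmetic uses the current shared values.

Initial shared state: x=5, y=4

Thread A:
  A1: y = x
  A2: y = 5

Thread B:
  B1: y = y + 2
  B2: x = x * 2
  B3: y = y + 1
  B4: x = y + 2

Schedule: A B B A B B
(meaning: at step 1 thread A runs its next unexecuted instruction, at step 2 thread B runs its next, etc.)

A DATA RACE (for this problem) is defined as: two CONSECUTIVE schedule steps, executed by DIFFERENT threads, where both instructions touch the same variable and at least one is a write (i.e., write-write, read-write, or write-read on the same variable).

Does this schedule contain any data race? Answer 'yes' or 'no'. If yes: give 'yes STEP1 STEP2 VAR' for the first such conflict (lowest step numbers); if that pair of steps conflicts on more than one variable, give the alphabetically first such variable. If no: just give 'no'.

Answer: yes 1 2 y

Derivation:
Steps 1,2: A(y = x) vs B(y = y + 2). RACE on y (W-W).
Steps 2,3: same thread (B). No race.
Steps 3,4: B(r=x,w=x) vs A(r=-,w=y). No conflict.
Steps 4,5: A(y = 5) vs B(y = y + 1). RACE on y (W-W).
Steps 5,6: same thread (B). No race.
First conflict at steps 1,2.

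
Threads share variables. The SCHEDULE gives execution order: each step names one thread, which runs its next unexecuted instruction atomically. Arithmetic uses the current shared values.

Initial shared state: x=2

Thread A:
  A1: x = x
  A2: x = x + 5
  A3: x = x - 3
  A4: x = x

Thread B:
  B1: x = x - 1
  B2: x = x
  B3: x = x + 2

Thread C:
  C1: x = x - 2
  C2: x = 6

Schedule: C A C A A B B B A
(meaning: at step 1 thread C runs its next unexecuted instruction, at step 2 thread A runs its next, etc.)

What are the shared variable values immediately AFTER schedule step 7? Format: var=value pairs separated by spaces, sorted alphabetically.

Answer: x=7

Derivation:
Step 1: thread C executes C1 (x = x - 2). Shared: x=0. PCs: A@0 B@0 C@1
Step 2: thread A executes A1 (x = x). Shared: x=0. PCs: A@1 B@0 C@1
Step 3: thread C executes C2 (x = 6). Shared: x=6. PCs: A@1 B@0 C@2
Step 4: thread A executes A2 (x = x + 5). Shared: x=11. PCs: A@2 B@0 C@2
Step 5: thread A executes A3 (x = x - 3). Shared: x=8. PCs: A@3 B@0 C@2
Step 6: thread B executes B1 (x = x - 1). Shared: x=7. PCs: A@3 B@1 C@2
Step 7: thread B executes B2 (x = x). Shared: x=7. PCs: A@3 B@2 C@2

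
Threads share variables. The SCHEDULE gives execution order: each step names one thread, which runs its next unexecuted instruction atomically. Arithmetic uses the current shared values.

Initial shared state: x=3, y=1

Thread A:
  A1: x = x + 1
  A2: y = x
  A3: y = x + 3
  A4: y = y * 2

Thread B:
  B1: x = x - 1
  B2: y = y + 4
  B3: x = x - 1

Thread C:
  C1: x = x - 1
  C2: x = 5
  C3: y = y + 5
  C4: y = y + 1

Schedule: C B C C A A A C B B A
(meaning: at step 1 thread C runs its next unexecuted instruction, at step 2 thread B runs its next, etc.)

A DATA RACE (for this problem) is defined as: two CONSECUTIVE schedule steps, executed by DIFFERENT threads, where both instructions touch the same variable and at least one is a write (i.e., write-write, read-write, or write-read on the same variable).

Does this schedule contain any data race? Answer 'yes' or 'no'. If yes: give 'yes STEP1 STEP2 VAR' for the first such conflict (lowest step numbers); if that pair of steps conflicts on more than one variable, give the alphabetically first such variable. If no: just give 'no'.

Steps 1,2: C(x = x - 1) vs B(x = x - 1). RACE on x (W-W).
Steps 2,3: B(x = x - 1) vs C(x = 5). RACE on x (W-W).
Steps 3,4: same thread (C). No race.
Steps 4,5: C(r=y,w=y) vs A(r=x,w=x). No conflict.
Steps 5,6: same thread (A). No race.
Steps 6,7: same thread (A). No race.
Steps 7,8: A(y = x + 3) vs C(y = y + 1). RACE on y (W-W).
Steps 8,9: C(y = y + 1) vs B(y = y + 4). RACE on y (W-W).
Steps 9,10: same thread (B). No race.
Steps 10,11: B(r=x,w=x) vs A(r=y,w=y). No conflict.
First conflict at steps 1,2.

Answer: yes 1 2 x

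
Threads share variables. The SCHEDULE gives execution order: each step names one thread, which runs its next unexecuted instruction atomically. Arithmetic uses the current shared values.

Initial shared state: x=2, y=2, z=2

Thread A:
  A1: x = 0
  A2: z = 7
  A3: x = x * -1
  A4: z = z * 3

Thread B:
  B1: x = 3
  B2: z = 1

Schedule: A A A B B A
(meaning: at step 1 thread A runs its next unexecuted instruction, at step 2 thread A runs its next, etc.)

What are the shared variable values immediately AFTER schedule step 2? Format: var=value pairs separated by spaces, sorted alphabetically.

Step 1: thread A executes A1 (x = 0). Shared: x=0 y=2 z=2. PCs: A@1 B@0
Step 2: thread A executes A2 (z = 7). Shared: x=0 y=2 z=7. PCs: A@2 B@0

Answer: x=0 y=2 z=7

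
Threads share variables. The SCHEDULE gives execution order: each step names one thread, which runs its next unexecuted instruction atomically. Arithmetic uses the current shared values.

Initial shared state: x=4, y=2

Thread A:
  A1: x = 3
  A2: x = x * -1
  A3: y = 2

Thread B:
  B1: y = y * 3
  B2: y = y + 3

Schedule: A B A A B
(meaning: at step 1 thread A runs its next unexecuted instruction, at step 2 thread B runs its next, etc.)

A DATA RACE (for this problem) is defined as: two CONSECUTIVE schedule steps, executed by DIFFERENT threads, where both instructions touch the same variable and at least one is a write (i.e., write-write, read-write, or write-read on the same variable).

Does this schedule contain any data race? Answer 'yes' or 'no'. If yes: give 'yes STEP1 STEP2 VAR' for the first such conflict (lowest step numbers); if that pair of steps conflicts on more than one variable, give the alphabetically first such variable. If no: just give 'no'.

Answer: yes 4 5 y

Derivation:
Steps 1,2: A(r=-,w=x) vs B(r=y,w=y). No conflict.
Steps 2,3: B(r=y,w=y) vs A(r=x,w=x). No conflict.
Steps 3,4: same thread (A). No race.
Steps 4,5: A(y = 2) vs B(y = y + 3). RACE on y (W-W).
First conflict at steps 4,5.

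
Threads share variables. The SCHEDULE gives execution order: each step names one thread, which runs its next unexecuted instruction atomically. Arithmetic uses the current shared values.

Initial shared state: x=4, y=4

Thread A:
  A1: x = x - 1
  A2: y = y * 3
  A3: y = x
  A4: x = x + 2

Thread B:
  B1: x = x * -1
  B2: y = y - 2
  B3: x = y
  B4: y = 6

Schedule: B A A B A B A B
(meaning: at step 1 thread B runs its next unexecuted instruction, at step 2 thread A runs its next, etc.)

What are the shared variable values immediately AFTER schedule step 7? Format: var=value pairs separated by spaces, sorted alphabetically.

Answer: x=-3 y=-5

Derivation:
Step 1: thread B executes B1 (x = x * -1). Shared: x=-4 y=4. PCs: A@0 B@1
Step 2: thread A executes A1 (x = x - 1). Shared: x=-5 y=4. PCs: A@1 B@1
Step 3: thread A executes A2 (y = y * 3). Shared: x=-5 y=12. PCs: A@2 B@1
Step 4: thread B executes B2 (y = y - 2). Shared: x=-5 y=10. PCs: A@2 B@2
Step 5: thread A executes A3 (y = x). Shared: x=-5 y=-5. PCs: A@3 B@2
Step 6: thread B executes B3 (x = y). Shared: x=-5 y=-5. PCs: A@3 B@3
Step 7: thread A executes A4 (x = x + 2). Shared: x=-3 y=-5. PCs: A@4 B@3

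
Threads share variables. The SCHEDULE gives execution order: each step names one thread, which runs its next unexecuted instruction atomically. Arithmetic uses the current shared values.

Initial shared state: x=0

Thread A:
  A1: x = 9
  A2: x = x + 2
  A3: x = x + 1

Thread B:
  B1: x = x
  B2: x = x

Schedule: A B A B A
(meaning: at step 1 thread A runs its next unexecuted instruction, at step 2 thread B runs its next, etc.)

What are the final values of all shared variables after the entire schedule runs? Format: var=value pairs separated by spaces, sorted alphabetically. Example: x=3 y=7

Answer: x=12

Derivation:
Step 1: thread A executes A1 (x = 9). Shared: x=9. PCs: A@1 B@0
Step 2: thread B executes B1 (x = x). Shared: x=9. PCs: A@1 B@1
Step 3: thread A executes A2 (x = x + 2). Shared: x=11. PCs: A@2 B@1
Step 4: thread B executes B2 (x = x). Shared: x=11. PCs: A@2 B@2
Step 5: thread A executes A3 (x = x + 1). Shared: x=12. PCs: A@3 B@2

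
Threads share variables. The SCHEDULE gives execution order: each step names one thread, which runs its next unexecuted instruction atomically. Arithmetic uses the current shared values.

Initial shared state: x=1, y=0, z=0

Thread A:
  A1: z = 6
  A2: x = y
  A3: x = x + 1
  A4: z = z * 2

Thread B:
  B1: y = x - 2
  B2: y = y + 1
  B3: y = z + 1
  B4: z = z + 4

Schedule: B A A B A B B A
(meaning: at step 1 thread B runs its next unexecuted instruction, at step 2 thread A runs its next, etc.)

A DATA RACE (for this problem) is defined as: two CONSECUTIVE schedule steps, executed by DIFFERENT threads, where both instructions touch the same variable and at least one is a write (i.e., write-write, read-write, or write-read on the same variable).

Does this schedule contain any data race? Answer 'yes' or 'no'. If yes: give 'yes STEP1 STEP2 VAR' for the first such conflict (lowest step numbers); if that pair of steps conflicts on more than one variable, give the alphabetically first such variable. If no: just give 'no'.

Answer: yes 3 4 y

Derivation:
Steps 1,2: B(r=x,w=y) vs A(r=-,w=z). No conflict.
Steps 2,3: same thread (A). No race.
Steps 3,4: A(x = y) vs B(y = y + 1). RACE on y (R-W).
Steps 4,5: B(r=y,w=y) vs A(r=x,w=x). No conflict.
Steps 5,6: A(r=x,w=x) vs B(r=z,w=y). No conflict.
Steps 6,7: same thread (B). No race.
Steps 7,8: B(z = z + 4) vs A(z = z * 2). RACE on z (W-W).
First conflict at steps 3,4.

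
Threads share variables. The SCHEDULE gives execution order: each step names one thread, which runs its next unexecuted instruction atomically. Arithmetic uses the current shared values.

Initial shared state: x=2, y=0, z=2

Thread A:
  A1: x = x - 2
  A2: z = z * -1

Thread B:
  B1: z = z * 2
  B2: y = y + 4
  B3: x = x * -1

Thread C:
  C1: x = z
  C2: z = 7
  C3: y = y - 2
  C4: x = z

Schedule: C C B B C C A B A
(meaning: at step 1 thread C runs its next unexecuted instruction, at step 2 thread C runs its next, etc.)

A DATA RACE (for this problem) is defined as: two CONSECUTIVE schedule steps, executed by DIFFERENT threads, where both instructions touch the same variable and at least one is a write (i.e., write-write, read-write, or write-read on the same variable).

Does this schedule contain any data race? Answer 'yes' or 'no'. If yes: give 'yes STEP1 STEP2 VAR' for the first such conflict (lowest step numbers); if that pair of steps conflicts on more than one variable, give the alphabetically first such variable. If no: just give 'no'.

Steps 1,2: same thread (C). No race.
Steps 2,3: C(z = 7) vs B(z = z * 2). RACE on z (W-W).
Steps 3,4: same thread (B). No race.
Steps 4,5: B(y = y + 4) vs C(y = y - 2). RACE on y (W-W).
Steps 5,6: same thread (C). No race.
Steps 6,7: C(x = z) vs A(x = x - 2). RACE on x (W-W).
Steps 7,8: A(x = x - 2) vs B(x = x * -1). RACE on x (W-W).
Steps 8,9: B(r=x,w=x) vs A(r=z,w=z). No conflict.
First conflict at steps 2,3.

Answer: yes 2 3 z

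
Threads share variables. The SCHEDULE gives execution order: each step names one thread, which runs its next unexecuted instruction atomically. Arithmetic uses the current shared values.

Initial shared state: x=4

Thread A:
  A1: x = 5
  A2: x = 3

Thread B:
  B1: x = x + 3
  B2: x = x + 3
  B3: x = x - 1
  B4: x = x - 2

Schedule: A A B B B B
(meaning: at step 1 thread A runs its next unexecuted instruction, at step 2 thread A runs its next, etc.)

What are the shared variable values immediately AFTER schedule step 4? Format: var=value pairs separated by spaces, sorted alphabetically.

Answer: x=9

Derivation:
Step 1: thread A executes A1 (x = 5). Shared: x=5. PCs: A@1 B@0
Step 2: thread A executes A2 (x = 3). Shared: x=3. PCs: A@2 B@0
Step 3: thread B executes B1 (x = x + 3). Shared: x=6. PCs: A@2 B@1
Step 4: thread B executes B2 (x = x + 3). Shared: x=9. PCs: A@2 B@2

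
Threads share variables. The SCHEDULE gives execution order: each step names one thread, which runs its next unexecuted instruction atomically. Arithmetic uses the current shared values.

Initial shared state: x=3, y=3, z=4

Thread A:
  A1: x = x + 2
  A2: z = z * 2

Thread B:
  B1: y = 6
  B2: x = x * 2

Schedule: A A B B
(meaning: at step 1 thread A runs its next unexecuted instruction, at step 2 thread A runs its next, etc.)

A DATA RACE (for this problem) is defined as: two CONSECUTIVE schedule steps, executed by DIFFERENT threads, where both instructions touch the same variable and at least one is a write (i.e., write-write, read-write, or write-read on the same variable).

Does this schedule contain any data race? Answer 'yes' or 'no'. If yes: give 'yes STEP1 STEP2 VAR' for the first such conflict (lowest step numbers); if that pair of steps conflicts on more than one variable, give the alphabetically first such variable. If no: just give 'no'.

Steps 1,2: same thread (A). No race.
Steps 2,3: A(r=z,w=z) vs B(r=-,w=y). No conflict.
Steps 3,4: same thread (B). No race.

Answer: no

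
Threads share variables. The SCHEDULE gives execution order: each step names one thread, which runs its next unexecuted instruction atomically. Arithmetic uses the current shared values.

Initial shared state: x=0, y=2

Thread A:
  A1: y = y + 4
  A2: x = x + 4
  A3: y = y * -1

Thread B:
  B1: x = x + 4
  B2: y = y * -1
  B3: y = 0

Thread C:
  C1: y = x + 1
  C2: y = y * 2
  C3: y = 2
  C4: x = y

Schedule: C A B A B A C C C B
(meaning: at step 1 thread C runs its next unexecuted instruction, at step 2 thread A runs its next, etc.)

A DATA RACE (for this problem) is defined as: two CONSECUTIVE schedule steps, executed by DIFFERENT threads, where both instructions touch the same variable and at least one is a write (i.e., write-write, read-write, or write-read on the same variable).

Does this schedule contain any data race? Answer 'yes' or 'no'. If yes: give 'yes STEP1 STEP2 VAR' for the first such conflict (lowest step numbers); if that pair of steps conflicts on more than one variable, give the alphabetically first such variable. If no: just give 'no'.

Answer: yes 1 2 y

Derivation:
Steps 1,2: C(y = x + 1) vs A(y = y + 4). RACE on y (W-W).
Steps 2,3: A(r=y,w=y) vs B(r=x,w=x). No conflict.
Steps 3,4: B(x = x + 4) vs A(x = x + 4). RACE on x (W-W).
Steps 4,5: A(r=x,w=x) vs B(r=y,w=y). No conflict.
Steps 5,6: B(y = y * -1) vs A(y = y * -1). RACE on y (W-W).
Steps 6,7: A(y = y * -1) vs C(y = y * 2). RACE on y (W-W).
Steps 7,8: same thread (C). No race.
Steps 8,9: same thread (C). No race.
Steps 9,10: C(x = y) vs B(y = 0). RACE on y (R-W).
First conflict at steps 1,2.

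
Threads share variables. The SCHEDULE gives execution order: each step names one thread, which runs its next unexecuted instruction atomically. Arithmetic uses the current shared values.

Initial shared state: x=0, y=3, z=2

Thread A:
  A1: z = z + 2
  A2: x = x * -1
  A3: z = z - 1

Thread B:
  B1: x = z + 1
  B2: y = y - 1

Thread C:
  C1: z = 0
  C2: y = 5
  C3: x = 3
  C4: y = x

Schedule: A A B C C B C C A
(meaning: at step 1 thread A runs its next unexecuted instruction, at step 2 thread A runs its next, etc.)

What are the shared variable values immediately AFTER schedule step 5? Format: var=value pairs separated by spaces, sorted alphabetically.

Step 1: thread A executes A1 (z = z + 2). Shared: x=0 y=3 z=4. PCs: A@1 B@0 C@0
Step 2: thread A executes A2 (x = x * -1). Shared: x=0 y=3 z=4. PCs: A@2 B@0 C@0
Step 3: thread B executes B1 (x = z + 1). Shared: x=5 y=3 z=4. PCs: A@2 B@1 C@0
Step 4: thread C executes C1 (z = 0). Shared: x=5 y=3 z=0. PCs: A@2 B@1 C@1
Step 5: thread C executes C2 (y = 5). Shared: x=5 y=5 z=0. PCs: A@2 B@1 C@2

Answer: x=5 y=5 z=0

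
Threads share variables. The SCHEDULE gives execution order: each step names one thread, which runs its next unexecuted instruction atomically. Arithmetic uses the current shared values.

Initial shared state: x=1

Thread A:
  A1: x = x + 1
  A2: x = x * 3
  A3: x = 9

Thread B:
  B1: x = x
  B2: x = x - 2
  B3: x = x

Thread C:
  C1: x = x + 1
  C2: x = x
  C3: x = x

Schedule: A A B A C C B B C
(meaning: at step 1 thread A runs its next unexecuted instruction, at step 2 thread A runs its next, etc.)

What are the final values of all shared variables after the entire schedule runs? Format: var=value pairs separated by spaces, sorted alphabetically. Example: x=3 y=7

Step 1: thread A executes A1 (x = x + 1). Shared: x=2. PCs: A@1 B@0 C@0
Step 2: thread A executes A2 (x = x * 3). Shared: x=6. PCs: A@2 B@0 C@0
Step 3: thread B executes B1 (x = x). Shared: x=6. PCs: A@2 B@1 C@0
Step 4: thread A executes A3 (x = 9). Shared: x=9. PCs: A@3 B@1 C@0
Step 5: thread C executes C1 (x = x + 1). Shared: x=10. PCs: A@3 B@1 C@1
Step 6: thread C executes C2 (x = x). Shared: x=10. PCs: A@3 B@1 C@2
Step 7: thread B executes B2 (x = x - 2). Shared: x=8. PCs: A@3 B@2 C@2
Step 8: thread B executes B3 (x = x). Shared: x=8. PCs: A@3 B@3 C@2
Step 9: thread C executes C3 (x = x). Shared: x=8. PCs: A@3 B@3 C@3

Answer: x=8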